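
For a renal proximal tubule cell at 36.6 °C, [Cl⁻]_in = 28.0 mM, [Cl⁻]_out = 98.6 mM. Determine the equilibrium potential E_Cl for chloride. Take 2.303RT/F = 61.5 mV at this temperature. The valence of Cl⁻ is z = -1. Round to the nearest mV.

-34 mV

E = (61.5/z) · log₁₀([Cl⁻]_out/[Cl⁻]_in) with z = -1.
For an anion, dividing by z = -1 reverses the sign.
= (61.5/-1) · log₁₀(98.6/28.0) = -61.50 · log₁₀(3.521)
= -61.50 · (0.5467) = -33.62 mV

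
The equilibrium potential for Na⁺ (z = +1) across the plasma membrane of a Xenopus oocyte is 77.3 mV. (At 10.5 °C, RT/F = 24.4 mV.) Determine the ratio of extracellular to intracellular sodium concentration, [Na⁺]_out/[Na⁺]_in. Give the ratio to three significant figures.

ln([out]/[in]) = E·z/(24.4) = 77.3 × 1 / 24.4 = 3.1680
[out]/[in] = e^(3.1680) = 23.76

23.8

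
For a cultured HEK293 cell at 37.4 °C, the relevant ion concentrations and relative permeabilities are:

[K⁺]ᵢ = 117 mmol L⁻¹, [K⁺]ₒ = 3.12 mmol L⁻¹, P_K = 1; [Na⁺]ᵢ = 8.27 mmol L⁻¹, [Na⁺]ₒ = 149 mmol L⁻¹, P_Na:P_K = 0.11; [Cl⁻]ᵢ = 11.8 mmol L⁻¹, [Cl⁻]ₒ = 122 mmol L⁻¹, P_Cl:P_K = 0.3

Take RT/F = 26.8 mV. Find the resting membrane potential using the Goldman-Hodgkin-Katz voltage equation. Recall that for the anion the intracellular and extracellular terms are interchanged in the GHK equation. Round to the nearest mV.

-51 mV

Vm = 26.8 · ln[(Σ P·[cation]ₒ + Σ P·[anion]ᵢ) / (Σ P·[cation]ᵢ + Σ P·[anion]ₒ)]
Numerator = 1×3.12 + 0.11×149 + 0.3×11.8 = 23.05
Denominator = 1×117 + 0.11×8.27 + 0.3×122 = 154.5
Vm = 26.8 · ln(0.14918) = 26.8 × (-1.9026) = -50.99 mV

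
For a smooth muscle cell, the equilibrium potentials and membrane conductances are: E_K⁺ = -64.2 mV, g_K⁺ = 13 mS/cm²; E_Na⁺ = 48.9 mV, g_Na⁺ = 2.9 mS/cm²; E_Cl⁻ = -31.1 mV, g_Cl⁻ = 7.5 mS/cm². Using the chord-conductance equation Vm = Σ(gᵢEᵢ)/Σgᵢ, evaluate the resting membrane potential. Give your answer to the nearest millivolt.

Σ gᵢEᵢ = 13·(-64.2) + 2.9·(48.9) + 7.5·(-31.1) = -926.04
Σ gᵢ = 13 + 2.9 + 7.5 = 23.4
Vm = -926.04 / 23.4 = -39.57 mV

-40 mV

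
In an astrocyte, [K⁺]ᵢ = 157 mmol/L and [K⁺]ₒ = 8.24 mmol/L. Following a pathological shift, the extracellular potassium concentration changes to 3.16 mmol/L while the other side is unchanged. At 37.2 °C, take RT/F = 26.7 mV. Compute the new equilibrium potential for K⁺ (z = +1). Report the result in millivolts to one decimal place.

After the shift: [K⁺]_out = 3.16, [K⁺]_in = 157 mmol/L.
E_new = (26.7/1)·ln(3.16/157) = 26.70 · (-3.9057) = -104.28 mV

-104.3 mV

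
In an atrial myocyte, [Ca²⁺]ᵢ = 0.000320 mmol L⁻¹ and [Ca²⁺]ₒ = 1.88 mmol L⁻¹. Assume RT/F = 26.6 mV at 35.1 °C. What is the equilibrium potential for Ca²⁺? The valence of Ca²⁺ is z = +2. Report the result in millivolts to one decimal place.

115.4 mV

E = (26.6/z) · ln([Ca²⁺]_out/[Ca²⁺]_in) with z = +2.
= (26.6/2) · ln(1.88/0.000320) = 13.30 · ln(5875)
= 13.30 · (8.6785) = 115.42 mV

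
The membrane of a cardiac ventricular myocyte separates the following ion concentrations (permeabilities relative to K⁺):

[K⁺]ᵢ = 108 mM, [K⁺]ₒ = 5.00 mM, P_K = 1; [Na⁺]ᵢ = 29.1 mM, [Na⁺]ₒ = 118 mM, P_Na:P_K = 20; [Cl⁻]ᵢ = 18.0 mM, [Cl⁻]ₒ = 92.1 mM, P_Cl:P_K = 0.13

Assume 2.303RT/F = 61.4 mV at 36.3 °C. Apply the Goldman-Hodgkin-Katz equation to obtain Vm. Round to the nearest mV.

Vm = 61.4 · log₁₀[(Σ P·[cation]ₒ + Σ P·[anion]ᵢ) / (Σ P·[cation]ᵢ + Σ P·[anion]ₒ)]
Numerator = 1×5.00 + 20×118 + 0.13×18.0 = 2367
Denominator = 1×108 + 20×29.1 + 0.13×92.1 = 702
Vm = 61.4 · log₁₀(3.3724) = 61.4 × (0.5279) = 32.42 mV

32 mV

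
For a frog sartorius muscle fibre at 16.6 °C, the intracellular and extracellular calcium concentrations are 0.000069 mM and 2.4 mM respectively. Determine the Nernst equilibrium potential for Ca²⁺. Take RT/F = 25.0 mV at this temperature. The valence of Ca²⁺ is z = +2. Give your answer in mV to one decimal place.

130.7 mV

E = (25.0/z) · ln([Ca²⁺]_out/[Ca²⁺]_in) with z = +2.
= (25.0/2) · ln(2.4/0.000069) = 12.50 · ln(3.478e+04)
= 12.50 · (10.4569) = 130.71 mV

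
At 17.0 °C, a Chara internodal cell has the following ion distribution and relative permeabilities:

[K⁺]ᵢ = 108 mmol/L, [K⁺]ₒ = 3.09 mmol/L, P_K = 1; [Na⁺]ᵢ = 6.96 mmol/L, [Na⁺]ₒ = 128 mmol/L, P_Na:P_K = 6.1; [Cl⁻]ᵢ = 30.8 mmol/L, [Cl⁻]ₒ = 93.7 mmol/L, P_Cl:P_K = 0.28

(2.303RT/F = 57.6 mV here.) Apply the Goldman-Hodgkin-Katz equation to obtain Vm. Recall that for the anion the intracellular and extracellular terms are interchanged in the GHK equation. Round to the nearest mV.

38 mV

Vm = 57.6 · log₁₀[(Σ P·[cation]ₒ + Σ P·[anion]ᵢ) / (Σ P·[cation]ᵢ + Σ P·[anion]ₒ)]
Numerator = 1×3.09 + 6.1×128 + 0.28×30.8 = 792.5
Denominator = 1×108 + 6.1×6.96 + 0.28×93.7 = 176.7
Vm = 57.6 · log₁₀(4.4853) = 57.6 × (0.6518) = 37.54 mV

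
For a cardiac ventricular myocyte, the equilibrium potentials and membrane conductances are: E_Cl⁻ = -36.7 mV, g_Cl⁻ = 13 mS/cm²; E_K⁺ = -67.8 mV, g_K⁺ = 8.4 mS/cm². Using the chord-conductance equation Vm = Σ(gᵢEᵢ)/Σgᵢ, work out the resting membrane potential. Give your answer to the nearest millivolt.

Σ gᵢEᵢ = 13·(-36.7) + 8.4·(-67.8) = -1046.62
Σ gᵢ = 13 + 8.4 = 21.4
Vm = -1046.62 / 21.4 = -48.91 mV

-49 mV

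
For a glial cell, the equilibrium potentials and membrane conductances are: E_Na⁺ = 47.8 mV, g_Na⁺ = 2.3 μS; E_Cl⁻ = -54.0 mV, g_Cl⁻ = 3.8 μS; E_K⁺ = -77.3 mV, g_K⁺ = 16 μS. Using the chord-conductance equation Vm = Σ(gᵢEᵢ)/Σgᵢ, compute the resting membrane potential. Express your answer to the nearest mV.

-60 mV

Σ gᵢEᵢ = 2.3·(47.8) + 3.8·(-54.0) + 16·(-77.3) = -1332.06
Σ gᵢ = 2.3 + 3.8 + 16 = 22.1
Vm = -1332.06 / 22.1 = -60.27 mV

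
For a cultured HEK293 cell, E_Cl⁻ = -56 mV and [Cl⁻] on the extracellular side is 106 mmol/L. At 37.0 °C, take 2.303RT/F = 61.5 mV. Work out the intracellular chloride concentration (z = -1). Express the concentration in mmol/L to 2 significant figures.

Nernst: E = (61.5/-1) · log₁₀([out]/[in]), so log₁₀([out]/[in]) = -56.0 × -1 / 61.5 = 0.9106.
[out]/[in] = 10^(0.9106) = 8.139.
[in] = 106 / 8.139 = 13.02 mmol/L.

13 mmol/L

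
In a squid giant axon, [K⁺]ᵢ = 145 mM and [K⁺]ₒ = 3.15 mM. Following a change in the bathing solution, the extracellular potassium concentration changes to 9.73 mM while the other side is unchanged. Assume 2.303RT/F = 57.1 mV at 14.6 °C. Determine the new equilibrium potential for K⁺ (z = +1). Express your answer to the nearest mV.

After the shift: [K⁺]_out = 9.73, [K⁺]_in = 145 mM.
E_new = (57.1/1)·log₁₀(9.73/145) = 57.10 · (-1.1733) = -66.99 mV

-67 mV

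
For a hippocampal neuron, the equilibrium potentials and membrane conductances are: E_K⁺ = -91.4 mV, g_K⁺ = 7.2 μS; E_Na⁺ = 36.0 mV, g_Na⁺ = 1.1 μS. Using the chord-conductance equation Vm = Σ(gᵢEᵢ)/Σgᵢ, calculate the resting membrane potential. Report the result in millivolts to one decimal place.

Σ gᵢEᵢ = 7.2·(-91.4) + 1.1·(36.0) = -618.48
Σ gᵢ = 7.2 + 1.1 = 8.3
Vm = -618.48 / 8.3 = -74.52 mV

-74.5 mV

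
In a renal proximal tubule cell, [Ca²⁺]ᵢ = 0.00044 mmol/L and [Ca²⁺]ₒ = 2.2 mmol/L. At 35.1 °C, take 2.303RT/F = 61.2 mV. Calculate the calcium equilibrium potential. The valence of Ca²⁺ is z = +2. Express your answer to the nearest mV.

113 mV

E = (61.2/z) · log₁₀([Ca²⁺]_out/[Ca²⁺]_in) with z = +2.
= (61.2/2) · log₁₀(2.2/0.00044) = 30.60 · log₁₀(5000)
= 30.60 · (3.6990) = 113.19 mV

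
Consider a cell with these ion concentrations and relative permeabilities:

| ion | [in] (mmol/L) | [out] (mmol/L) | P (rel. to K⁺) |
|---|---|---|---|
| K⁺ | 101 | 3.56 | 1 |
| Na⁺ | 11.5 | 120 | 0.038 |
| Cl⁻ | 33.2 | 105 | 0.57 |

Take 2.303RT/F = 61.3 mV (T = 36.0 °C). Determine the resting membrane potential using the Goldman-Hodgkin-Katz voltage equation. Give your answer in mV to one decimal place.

-47.5 mV

Vm = 61.3 · log₁₀[(Σ P·[cation]ₒ + Σ P·[anion]ᵢ) / (Σ P·[cation]ᵢ + Σ P·[anion]ₒ)]
Numerator = 1×3.56 + 0.038×120 + 0.57×33.2 = 27.04
Denominator = 1×101 + 0.038×11.5 + 0.57×105 = 161.3
Vm = 61.3 · log₁₀(0.16768) = 61.3 × (-0.7755) = -47.54 mV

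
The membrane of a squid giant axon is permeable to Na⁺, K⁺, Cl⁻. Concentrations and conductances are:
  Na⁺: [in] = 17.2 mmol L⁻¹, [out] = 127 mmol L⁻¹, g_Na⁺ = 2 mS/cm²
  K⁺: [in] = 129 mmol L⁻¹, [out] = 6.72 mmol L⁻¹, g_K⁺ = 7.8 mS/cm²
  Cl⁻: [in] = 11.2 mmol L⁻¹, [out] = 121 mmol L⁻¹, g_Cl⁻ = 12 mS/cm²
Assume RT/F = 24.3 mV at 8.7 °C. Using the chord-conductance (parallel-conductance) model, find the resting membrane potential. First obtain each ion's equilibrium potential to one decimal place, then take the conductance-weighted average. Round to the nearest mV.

-53 mV

E_Na⁺ = (24.3/1)·ln(127/17.2) = 48.6 mV
E_K⁺ = (24.3/1)·ln(6.72/129) = -71.8 mV
E_Cl⁻ = (24.3/-1)·ln(121/11.2) = -57.8 mV
Vm = (Σ gᵢEᵢ)/(Σ gᵢ) = (2·48.6 + 7.8·-71.8 + 12·-57.8) / (2 + 7.8 + 12)
= -1156.44 / 21.8 = -53.05 mV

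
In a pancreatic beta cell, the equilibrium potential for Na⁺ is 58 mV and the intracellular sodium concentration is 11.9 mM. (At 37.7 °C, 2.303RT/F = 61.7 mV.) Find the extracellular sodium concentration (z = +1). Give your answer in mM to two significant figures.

Nernst: E = (61.7/1) · log₁₀([out]/[in]), so log₁₀([out]/[in]) = 58.0 × 1 / 61.7 = 0.9400.
[out]/[in] = 10^(0.9400) = 8.71.
[out] = 8.71 × 11.9 = 103.7 mM.

100 mM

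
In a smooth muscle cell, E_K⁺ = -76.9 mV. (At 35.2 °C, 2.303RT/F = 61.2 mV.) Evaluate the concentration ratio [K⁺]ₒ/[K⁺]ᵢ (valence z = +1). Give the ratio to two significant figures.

log₁₀([out]/[in]) = E·z/(61.2) = -76.9 × 1 / 61.2 = -1.2565
[out]/[in] = 10^(-1.2565) = 0.05539

0.055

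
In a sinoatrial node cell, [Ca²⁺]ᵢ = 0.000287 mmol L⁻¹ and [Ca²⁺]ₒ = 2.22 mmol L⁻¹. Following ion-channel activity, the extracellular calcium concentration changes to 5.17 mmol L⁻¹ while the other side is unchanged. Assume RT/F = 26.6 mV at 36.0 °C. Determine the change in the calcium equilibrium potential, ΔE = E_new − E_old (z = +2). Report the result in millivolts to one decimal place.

11.2 mV

E_old = (26.6/2)·ln(2.22/0.000287) = 119.08 mV
E_new = (26.6/2)·ln(5.17/0.000287) = 130.33 mV
ΔE = 130.33 − (119.08) = 11.24 mV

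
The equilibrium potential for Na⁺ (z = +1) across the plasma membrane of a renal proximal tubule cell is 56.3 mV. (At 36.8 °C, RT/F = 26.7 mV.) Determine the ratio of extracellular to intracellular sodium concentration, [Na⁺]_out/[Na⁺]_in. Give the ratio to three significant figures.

ln([out]/[in]) = E·z/(26.7) = 56.3 × 1 / 26.7 = 2.1086
[out]/[in] = e^(2.1086) = 8.237

8.24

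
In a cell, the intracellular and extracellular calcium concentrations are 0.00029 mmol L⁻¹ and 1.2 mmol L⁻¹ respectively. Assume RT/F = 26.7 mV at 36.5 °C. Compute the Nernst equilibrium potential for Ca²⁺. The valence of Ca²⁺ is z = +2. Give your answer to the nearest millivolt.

E = (26.7/z) · ln([Ca²⁺]_out/[Ca²⁺]_in) with z = +2.
= (26.7/2) · ln(1.2/0.00029) = 13.35 · ln(4138)
= 13.35 · (8.3280) = 111.18 mV

111 mV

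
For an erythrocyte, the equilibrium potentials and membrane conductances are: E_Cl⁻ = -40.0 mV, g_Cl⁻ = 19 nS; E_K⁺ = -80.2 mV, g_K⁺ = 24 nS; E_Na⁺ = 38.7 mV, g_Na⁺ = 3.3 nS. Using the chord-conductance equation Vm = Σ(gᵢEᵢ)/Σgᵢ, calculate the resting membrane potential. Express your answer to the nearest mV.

Σ gᵢEᵢ = 19·(-40.0) + 24·(-80.2) + 3.3·(38.7) = -2557.09
Σ gᵢ = 19 + 24 + 3.3 = 46.3
Vm = -2557.09 / 46.3 = -55.23 mV

-55 mV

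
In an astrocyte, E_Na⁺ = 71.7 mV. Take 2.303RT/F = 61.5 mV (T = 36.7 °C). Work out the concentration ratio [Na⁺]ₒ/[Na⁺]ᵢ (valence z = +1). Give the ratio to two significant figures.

15

log₁₀([out]/[in]) = E·z/(61.5) = 71.7 × 1 / 61.5 = 1.1659
[out]/[in] = 10^(1.1659) = 14.65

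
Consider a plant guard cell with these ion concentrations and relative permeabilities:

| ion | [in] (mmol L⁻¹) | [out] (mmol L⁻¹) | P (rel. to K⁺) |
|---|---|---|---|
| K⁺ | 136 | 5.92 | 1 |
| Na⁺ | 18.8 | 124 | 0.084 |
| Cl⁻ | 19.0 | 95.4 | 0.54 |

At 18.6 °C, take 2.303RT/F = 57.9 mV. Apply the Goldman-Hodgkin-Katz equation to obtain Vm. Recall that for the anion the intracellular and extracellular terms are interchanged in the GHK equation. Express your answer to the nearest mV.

-49 mV

Vm = 57.9 · log₁₀[(Σ P·[cation]ₒ + Σ P·[anion]ᵢ) / (Σ P·[cation]ᵢ + Σ P·[anion]ₒ)]
Numerator = 1×5.92 + 0.084×124 + 0.54×19.0 = 26.6
Denominator = 1×136 + 0.084×18.8 + 0.54×95.4 = 189.1
Vm = 57.9 · log₁₀(0.14065) = 57.9 × (-0.8519) = -49.32 mV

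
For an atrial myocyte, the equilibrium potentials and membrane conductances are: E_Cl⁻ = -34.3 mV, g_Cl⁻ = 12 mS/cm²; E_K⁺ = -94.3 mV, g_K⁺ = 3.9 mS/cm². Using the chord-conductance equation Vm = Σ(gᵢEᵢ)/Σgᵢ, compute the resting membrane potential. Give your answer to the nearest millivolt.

-49 mV

Σ gᵢEᵢ = 12·(-34.3) + 3.9·(-94.3) = -779.37
Σ gᵢ = 12 + 3.9 = 15.9
Vm = -779.37 / 15.9 = -49.02 mV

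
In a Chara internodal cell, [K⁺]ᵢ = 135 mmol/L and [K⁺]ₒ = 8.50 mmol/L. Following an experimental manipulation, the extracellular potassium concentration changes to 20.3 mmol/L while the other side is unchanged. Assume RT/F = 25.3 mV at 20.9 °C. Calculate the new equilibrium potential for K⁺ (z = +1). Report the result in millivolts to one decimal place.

After the shift: [K⁺]_out = 20.3, [K⁺]_in = 135 mmol/L.
E_new = (25.3/1)·ln(20.3/135) = 25.30 · (-1.8947) = -47.93 mV

-47.9 mV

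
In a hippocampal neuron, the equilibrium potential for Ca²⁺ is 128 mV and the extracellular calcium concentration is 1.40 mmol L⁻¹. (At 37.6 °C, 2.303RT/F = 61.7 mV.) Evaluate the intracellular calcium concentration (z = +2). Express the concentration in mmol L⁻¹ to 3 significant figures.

Nernst: E = (61.7/2) · log₁₀([out]/[in]), so log₁₀([out]/[in]) = 128.0 × 2 / 61.7 = 4.1491.
[out]/[in] = 10^(4.1491) = 1.41e+04.
[in] = 1.40 / 1.41e+04 = 9.932e-05 mmol L⁻¹.

0.0000993 mmol L⁻¹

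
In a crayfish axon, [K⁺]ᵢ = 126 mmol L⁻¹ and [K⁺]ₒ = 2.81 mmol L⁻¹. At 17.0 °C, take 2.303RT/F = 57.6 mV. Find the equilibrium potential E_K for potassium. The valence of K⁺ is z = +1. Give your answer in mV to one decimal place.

-95.1 mV

E = (57.6/z) · log₁₀([K⁺]_out/[K⁺]_in) with z = +1.
= (57.6/1) · log₁₀(2.81/126) = 57.60 · log₁₀(0.0223)
= 57.60 · (-1.6517) = -95.14 mV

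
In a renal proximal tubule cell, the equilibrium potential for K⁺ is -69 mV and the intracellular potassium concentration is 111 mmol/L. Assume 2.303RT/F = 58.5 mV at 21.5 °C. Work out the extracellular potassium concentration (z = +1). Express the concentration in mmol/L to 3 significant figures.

Nernst: E = (58.5/1) · log₁₀([out]/[in]), so log₁₀([out]/[in]) = -69.0 × 1 / 58.5 = -1.1795.
[out]/[in] = 10^(-1.1795) = 0.06615.
[out] = 0.06615 × 111 = 7.342 mmol/L.

7.34 mmol/L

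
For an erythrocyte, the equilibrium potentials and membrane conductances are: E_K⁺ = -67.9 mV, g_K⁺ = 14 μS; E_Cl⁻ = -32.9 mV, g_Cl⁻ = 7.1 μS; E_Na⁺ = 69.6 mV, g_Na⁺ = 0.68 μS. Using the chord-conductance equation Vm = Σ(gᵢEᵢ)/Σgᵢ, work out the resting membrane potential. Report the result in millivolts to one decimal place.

Σ gᵢEᵢ = 14·(-67.9) + 7.1·(-32.9) + 0.68·(69.6) = -1136.86
Σ gᵢ = 14 + 7.1 + 0.68 = 21.78
Vm = -1136.86 / 21.78 = -52.20 mV

-52.2 mV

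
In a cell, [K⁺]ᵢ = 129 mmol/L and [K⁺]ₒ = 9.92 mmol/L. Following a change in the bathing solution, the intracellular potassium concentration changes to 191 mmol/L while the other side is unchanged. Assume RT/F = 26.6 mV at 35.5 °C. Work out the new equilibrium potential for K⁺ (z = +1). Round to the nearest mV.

After the shift: [K⁺]_out = 9.92, [K⁺]_in = 191 mmol/L.
E_new = (26.6/1)·ln(9.92/191) = 26.60 · (-2.9577) = -78.68 mV

-79 mV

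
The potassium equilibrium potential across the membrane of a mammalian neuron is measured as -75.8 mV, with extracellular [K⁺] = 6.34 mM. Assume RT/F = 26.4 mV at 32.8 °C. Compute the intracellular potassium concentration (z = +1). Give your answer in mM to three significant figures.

Nernst: E = (26.4/1) · ln([out]/[in]), so ln([out]/[in]) = -75.8 × 1 / 26.4 = -2.8712.
[out]/[in] = e^(-2.8712) = 0.05663.
[in] = 6.34 / 0.05663 = 112 mM.

112 mM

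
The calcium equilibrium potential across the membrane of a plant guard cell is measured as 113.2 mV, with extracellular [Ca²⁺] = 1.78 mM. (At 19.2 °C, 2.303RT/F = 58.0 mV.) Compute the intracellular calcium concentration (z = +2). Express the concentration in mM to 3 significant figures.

Nernst: E = (58.0/2) · log₁₀([out]/[in]), so log₁₀([out]/[in]) = 113.2 × 2 / 58.0 = 3.9034.
[out]/[in] = 10^(3.9034) = 8007.
[in] = 1.78 / 8007 = 0.0002223 mM.

0.000222 mM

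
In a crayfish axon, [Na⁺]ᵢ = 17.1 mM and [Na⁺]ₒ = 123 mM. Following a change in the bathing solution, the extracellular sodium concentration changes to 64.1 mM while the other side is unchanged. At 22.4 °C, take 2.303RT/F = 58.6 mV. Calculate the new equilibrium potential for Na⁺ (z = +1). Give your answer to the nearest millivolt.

34 mV

After the shift: [Na⁺]_out = 64.1, [Na⁺]_in = 17.1 mM.
E_new = (58.6/1)·log₁₀(64.1/17.1) = 58.60 · (0.5739) = 33.63 mV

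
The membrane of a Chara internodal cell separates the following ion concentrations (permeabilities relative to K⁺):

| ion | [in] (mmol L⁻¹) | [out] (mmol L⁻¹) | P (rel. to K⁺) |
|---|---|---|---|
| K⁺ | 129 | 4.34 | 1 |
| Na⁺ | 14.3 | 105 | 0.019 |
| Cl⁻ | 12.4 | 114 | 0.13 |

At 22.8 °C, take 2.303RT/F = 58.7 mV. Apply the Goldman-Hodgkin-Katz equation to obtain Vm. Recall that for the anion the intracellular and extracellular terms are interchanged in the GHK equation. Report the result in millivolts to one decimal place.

Vm = 58.7 · log₁₀[(Σ P·[cation]ₒ + Σ P·[anion]ᵢ) / (Σ P·[cation]ᵢ + Σ P·[anion]ₒ)]
Numerator = 1×4.34 + 0.019×105 + 0.13×12.4 = 7.947
Denominator = 1×129 + 0.019×14.3 + 0.13×114 = 144.1
Vm = 58.7 · log₁₀(0.055152) = 58.7 × (-1.2584) = -73.87 mV

-73.9 mV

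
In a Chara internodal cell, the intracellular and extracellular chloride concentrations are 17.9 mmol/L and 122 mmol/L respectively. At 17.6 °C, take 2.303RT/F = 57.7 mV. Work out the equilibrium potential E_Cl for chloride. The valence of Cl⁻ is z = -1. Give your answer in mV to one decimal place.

-48.1 mV

E = (57.7/z) · log₁₀([Cl⁻]_out/[Cl⁻]_in) with z = -1.
For an anion, dividing by z = -1 reverses the sign.
= (57.7/-1) · log₁₀(122/17.9) = -57.70 · log₁₀(6.816)
= -57.70 · (0.8335) = -48.09 mV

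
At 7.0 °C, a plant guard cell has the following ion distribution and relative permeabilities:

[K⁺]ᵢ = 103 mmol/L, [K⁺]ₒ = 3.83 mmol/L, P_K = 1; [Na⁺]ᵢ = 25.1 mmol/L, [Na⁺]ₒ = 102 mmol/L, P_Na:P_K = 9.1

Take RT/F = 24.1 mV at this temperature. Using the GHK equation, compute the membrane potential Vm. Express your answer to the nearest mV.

Vm = 24.1 · ln[(Σ P·[cation]ₒ + Σ P·[anion]ᵢ) / (Σ P·[cation]ᵢ + Σ P·[anion]ₒ)]
Numerator = 1×3.83 + 9.1×102 = 932
Denominator = 1×103 + 9.1×25.1 = 331.4
Vm = 24.1 · ln(2.8123) = 24.1 × (1.0340) = 24.92 mV

25 mV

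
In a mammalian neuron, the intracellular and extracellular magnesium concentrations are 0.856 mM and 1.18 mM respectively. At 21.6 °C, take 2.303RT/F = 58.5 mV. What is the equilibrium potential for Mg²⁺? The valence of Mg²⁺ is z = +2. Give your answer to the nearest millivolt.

4 mV

E = (58.5/z) · log₁₀([Mg²⁺]_out/[Mg²⁺]_in) with z = +2.
= (58.5/2) · log₁₀(1.18/0.856) = 29.25 · log₁₀(1.379)
= 29.25 · (0.1394) = 4.08 mV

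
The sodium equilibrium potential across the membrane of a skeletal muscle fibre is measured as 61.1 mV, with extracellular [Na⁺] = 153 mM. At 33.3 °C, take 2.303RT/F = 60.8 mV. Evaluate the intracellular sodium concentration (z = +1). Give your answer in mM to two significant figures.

Nernst: E = (60.8/1) · log₁₀([out]/[in]), so log₁₀([out]/[in]) = 61.1 × 1 / 60.8 = 1.0049.
[out]/[in] = 10^(1.0049) = 10.11.
[in] = 153 / 10.11 = 15.13 mM.

15 mM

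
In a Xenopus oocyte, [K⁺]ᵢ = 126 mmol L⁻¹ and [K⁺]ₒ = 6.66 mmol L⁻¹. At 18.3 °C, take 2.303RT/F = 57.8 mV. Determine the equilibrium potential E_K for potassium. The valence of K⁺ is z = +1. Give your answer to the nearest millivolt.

E = (57.8/z) · log₁₀([K⁺]_out/[K⁺]_in) with z = +1.
= (57.8/1) · log₁₀(6.66/126) = 57.80 · log₁₀(0.05286)
= 57.80 · (-1.2769) = -73.80 mV

-74 mV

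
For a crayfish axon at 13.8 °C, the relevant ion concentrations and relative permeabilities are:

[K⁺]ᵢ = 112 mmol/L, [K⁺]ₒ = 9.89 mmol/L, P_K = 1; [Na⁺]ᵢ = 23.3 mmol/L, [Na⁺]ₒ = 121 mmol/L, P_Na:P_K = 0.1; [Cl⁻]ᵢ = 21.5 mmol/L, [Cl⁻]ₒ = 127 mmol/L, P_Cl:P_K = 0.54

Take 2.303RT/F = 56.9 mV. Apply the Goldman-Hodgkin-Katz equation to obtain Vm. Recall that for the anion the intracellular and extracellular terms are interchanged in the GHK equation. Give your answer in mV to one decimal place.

Vm = 56.9 · log₁₀[(Σ P·[cation]ₒ + Σ P·[anion]ᵢ) / (Σ P·[cation]ᵢ + Σ P·[anion]ₒ)]
Numerator = 1×9.89 + 0.1×121 + 0.54×21.5 = 33.6
Denominator = 1×112 + 0.1×23.3 + 0.54×127 = 182.9
Vm = 56.9 · log₁₀(0.1837) = 56.9 × (-0.7359) = -41.87 mV

-41.9 mV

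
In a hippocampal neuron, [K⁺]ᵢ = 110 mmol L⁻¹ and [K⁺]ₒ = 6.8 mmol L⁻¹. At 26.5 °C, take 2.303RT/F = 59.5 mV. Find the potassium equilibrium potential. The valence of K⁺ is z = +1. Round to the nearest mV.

E = (59.5/z) · log₁₀([K⁺]_out/[K⁺]_in) with z = +1.
= (59.5/1) · log₁₀(6.8/110) = 59.50 · log₁₀(0.06182)
= 59.50 · (-1.2089) = -71.93 mV

-72 mV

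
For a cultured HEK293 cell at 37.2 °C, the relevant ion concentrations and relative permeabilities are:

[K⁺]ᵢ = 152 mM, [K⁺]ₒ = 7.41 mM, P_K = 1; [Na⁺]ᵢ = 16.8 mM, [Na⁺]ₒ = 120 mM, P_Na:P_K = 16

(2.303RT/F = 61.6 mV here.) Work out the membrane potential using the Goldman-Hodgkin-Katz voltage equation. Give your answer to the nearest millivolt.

Vm = 61.6 · log₁₀[(Σ P·[cation]ₒ + Σ P·[anion]ᵢ) / (Σ P·[cation]ᵢ + Σ P·[anion]ₒ)]
Numerator = 1×7.41 + 16×120 = 1927
Denominator = 1×152 + 16×16.8 = 420.8
Vm = 61.6 · log₁₀(4.5803) = 61.6 × (0.6609) = 40.71 mV

41 mV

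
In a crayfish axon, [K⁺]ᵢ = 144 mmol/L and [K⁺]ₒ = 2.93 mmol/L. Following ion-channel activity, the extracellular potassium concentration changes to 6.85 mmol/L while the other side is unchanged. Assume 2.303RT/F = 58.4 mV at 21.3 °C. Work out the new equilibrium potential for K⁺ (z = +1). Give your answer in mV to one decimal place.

-77.2 mV

After the shift: [K⁺]_out = 6.85, [K⁺]_in = 144 mmol/L.
E_new = (58.4/1)·log₁₀(6.85/144) = 58.40 · (-1.3227) = -77.24 mV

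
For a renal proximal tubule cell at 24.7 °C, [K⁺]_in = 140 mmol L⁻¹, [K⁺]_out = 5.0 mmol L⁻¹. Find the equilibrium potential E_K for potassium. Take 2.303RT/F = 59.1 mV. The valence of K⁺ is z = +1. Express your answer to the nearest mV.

E = (59.1/z) · log₁₀([K⁺]_out/[K⁺]_in) with z = +1.
= (59.1/1) · log₁₀(5.0/140) = 59.10 · log₁₀(0.03571)
= 59.10 · (-1.4472) = -85.53 mV

-86 mV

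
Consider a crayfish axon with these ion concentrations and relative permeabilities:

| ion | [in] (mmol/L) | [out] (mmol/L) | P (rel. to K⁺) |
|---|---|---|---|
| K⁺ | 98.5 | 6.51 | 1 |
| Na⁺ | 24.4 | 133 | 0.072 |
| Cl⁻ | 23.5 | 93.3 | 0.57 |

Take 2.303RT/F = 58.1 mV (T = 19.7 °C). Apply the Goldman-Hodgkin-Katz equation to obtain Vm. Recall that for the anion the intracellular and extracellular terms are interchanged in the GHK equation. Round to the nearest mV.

Vm = 58.1 · log₁₀[(Σ P·[cation]ₒ + Σ P·[anion]ᵢ) / (Σ P·[cation]ᵢ + Σ P·[anion]ₒ)]
Numerator = 1×6.51 + 0.072×133 + 0.57×23.5 = 29.48
Denominator = 1×98.5 + 0.072×24.4 + 0.57×93.3 = 153.4
Vm = 58.1 · log₁₀(0.19214) = 58.1 × (-0.7164) = -41.62 mV

-42 mV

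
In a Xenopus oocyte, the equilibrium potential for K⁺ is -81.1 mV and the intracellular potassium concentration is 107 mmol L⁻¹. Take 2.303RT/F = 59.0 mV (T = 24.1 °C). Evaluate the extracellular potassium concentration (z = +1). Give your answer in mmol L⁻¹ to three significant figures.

4.52 mmol L⁻¹

Nernst: E = (59.0/1) · log₁₀([out]/[in]), so log₁₀([out]/[in]) = -81.1 × 1 / 59.0 = -1.3746.
[out]/[in] = 10^(-1.3746) = 0.04221.
[out] = 0.04221 × 107 = 4.517 mmol L⁻¹.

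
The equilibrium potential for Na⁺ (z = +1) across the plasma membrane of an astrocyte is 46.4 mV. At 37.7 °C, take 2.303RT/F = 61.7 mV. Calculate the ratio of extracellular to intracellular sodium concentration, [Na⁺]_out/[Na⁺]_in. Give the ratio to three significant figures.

5.65

log₁₀([out]/[in]) = E·z/(61.7) = 46.4 × 1 / 61.7 = 0.7520
[out]/[in] = 10^(0.7520) = 5.65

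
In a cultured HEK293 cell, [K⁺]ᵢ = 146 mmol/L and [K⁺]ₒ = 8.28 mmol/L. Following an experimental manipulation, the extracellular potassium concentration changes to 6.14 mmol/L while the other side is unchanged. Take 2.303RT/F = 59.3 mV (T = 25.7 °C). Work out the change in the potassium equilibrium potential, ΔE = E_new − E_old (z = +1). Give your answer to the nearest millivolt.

E_old = (59.3/1)·log₁₀(8.28/146) = -73.91 mV
E_new = (59.3/1)·log₁₀(6.14/146) = -81.61 mV
ΔE = -81.61 − (-73.91) = -7.70 mV

-8 mV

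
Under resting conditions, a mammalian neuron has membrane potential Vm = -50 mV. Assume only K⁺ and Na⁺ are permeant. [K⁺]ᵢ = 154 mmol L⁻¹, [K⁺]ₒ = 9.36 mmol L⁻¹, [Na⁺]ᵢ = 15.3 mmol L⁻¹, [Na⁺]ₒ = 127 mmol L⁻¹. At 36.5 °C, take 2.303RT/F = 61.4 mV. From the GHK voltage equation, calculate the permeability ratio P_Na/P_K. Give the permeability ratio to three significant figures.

Let α = P_Na/P_K. GHK: Vm = 61.4·log₁₀[(Kₒ + α·Naₒ)/(Kᵢ + α·Naᵢ)].
10^(Vm/61.4) = 10^(-50.0/61.4) = 0.15334
So 0.15334·(Kᵢ + α·Naᵢ) = Kₒ + α·Naₒ → α = (0.15334·154.0 − 9.36) / (127.0 − 0.15334·15.3)
α = (23.62 − 9.36) / (127.0 − 2.346) = 14.26/124.7 = 0.1144

0.114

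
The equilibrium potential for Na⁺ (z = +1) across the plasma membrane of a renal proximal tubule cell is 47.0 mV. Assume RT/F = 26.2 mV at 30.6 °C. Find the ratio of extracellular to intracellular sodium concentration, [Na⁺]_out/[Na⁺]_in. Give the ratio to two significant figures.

6.0

ln([out]/[in]) = E·z/(26.2) = 47.0 × 1 / 26.2 = 1.7939
[out]/[in] = e^(1.7939) = 6.013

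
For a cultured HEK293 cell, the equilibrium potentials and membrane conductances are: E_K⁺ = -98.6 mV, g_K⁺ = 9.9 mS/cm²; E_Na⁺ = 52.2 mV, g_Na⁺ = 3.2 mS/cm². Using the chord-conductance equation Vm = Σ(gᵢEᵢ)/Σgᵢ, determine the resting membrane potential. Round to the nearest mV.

Σ gᵢEᵢ = 9.9·(-98.6) + 3.2·(52.2) = -809.10
Σ gᵢ = 9.9 + 3.2 = 13.1
Vm = -809.10 / 13.1 = -61.76 mV

-62 mV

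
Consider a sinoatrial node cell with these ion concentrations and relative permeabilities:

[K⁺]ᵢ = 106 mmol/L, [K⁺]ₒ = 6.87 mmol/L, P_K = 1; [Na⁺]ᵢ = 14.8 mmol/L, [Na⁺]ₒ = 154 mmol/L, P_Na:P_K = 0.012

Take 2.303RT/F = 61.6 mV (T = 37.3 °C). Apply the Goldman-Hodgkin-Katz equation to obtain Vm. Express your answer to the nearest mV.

-67 mV

Vm = 61.6 · log₁₀[(Σ P·[cation]ₒ + Σ P·[anion]ᵢ) / (Σ P·[cation]ᵢ + Σ P·[anion]ₒ)]
Numerator = 1×6.87 + 0.012×154 = 8.718
Denominator = 1×106 + 0.012×14.8 = 106.2
Vm = 61.6 · log₁₀(0.082108) = 61.6 × (-1.0856) = -66.87 mV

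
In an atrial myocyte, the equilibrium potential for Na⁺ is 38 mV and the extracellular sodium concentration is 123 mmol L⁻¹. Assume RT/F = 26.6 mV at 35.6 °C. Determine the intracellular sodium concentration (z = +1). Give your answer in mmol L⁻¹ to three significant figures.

Nernst: E = (26.6/1) · ln([out]/[in]), so ln([out]/[in]) = 38.0 × 1 / 26.6 = 1.4286.
[out]/[in] = e^(1.4286) = 4.173.
[in] = 123 / 4.173 = 29.48 mmol L⁻¹.

29.5 mmol L⁻¹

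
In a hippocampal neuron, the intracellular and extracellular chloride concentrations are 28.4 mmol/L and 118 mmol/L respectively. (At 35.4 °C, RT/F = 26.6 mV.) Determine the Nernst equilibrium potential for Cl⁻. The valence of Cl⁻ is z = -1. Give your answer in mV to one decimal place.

E = (26.6/z) · ln([Cl⁻]_out/[Cl⁻]_in) with z = -1.
For an anion, dividing by z = -1 reverses the sign.
= (26.6/-1) · ln(118/28.4) = -26.60 · ln(4.155)
= -26.60 · (1.4243) = -37.89 mV

-37.9 mV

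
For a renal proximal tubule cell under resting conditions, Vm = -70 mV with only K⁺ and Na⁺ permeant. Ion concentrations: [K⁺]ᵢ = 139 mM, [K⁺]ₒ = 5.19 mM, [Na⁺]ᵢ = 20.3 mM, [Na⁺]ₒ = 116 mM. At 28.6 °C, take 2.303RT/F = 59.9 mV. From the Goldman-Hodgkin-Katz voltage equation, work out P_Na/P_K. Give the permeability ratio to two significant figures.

Let α = P_Na/P_K. GHK: Vm = 59.9·log₁₀[(Kₒ + α·Naₒ)/(Kᵢ + α·Naᵢ)].
10^(Vm/59.9) = 10^(-70.0/59.9) = 0.067824
So 0.067824·(Kᵢ + α·Naᵢ) = Kₒ + α·Naₒ → α = (0.067824·139.0 − 5.19) / (116.0 − 0.067824·20.3)
α = (9.428 − 5.19) / (116.0 − 1.377) = 4.238/114.6 = 0.03697

0.037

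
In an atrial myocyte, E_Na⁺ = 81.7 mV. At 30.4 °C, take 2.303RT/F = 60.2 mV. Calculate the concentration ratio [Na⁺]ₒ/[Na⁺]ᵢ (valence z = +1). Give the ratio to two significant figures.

23

log₁₀([out]/[in]) = E·z/(60.2) = 81.7 × 1 / 60.2 = 1.3571
[out]/[in] = 10^(1.3571) = 22.76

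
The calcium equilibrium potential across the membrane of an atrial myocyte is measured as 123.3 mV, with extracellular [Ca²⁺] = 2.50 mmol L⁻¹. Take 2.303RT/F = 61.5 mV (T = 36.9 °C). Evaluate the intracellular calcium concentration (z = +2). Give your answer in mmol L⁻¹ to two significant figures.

Nernst: E = (61.5/2) · log₁₀([out]/[in]), so log₁₀([out]/[in]) = 123.3 × 2 / 61.5 = 4.0098.
[out]/[in] = 10^(4.0098) = 1.023e+04.
[in] = 2.50 / 1.023e+04 = 0.0002444 mmol L⁻¹.

0.00024 mmol L⁻¹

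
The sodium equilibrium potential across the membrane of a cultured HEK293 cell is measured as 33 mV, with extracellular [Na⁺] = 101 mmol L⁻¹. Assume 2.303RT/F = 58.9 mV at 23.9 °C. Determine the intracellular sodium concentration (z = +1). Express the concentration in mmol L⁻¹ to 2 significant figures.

28 mmol L⁻¹

Nernst: E = (58.9/1) · log₁₀([out]/[in]), so log₁₀([out]/[in]) = 33.0 × 1 / 58.9 = 0.5603.
[out]/[in] = 10^(0.5603) = 3.633.
[in] = 101 / 3.633 = 27.8 mmol L⁻¹.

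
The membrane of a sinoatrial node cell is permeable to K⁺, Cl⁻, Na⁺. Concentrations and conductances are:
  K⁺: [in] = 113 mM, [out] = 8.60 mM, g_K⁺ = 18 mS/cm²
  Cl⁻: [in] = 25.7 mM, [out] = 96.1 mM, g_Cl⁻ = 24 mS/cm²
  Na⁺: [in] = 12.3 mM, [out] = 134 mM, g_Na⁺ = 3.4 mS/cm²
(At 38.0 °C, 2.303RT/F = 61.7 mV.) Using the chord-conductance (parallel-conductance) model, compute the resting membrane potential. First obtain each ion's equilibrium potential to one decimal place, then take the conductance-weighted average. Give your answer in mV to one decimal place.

E_K⁺ = (61.7/1)·log₁₀(8.60/113) = -69.0 mV
E_Cl⁻ = (61.7/-1)·log₁₀(96.1/25.7) = -35.3 mV
E_Na⁺ = (61.7/1)·log₁₀(134/12.3) = 64.0 mV
Vm = (Σ gᵢEᵢ)/(Σ gᵢ) = (18·-69.0 + 24·-35.3 + 3.4·64.0) / (18 + 24 + 3.4)
= -1871.60 / 45.4 = -41.22 mV

-41.2 mV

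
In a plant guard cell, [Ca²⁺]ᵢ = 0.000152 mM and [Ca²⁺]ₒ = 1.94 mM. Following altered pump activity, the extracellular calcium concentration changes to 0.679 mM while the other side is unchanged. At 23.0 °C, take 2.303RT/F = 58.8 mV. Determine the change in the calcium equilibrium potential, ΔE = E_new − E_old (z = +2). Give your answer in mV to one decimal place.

-13.4 mV

E_old = (58.8/2)·log₁₀(1.94/0.000152) = 120.72 mV
E_new = (58.8/2)·log₁₀(0.679/0.000152) = 107.31 mV
ΔE = 107.31 − (120.72) = -13.40 mV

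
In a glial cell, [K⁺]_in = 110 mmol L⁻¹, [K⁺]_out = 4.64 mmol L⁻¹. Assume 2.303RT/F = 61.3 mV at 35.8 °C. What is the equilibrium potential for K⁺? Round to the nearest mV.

E = (61.3/z) · log₁₀([K⁺]_out/[K⁺]_in) with z = +1.
= (61.3/1) · log₁₀(4.64/110) = 61.30 · log₁₀(0.04218)
= 61.30 · (-1.3749) = -84.28 mV

-84 mV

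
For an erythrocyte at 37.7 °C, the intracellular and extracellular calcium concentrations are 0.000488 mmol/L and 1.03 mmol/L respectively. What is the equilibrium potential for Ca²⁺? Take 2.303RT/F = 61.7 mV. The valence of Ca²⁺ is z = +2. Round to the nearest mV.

E = (61.7/z) · log₁₀([Ca²⁺]_out/[Ca²⁺]_in) with z = +2.
= (61.7/2) · log₁₀(1.03/0.000488) = 30.85 · log₁₀(2111)
= 30.85 · (3.3244) = 102.56 mV

103 mV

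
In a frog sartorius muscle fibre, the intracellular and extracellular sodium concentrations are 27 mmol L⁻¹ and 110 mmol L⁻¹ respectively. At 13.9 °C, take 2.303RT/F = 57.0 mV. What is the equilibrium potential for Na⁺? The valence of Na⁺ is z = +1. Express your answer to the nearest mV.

35 mV

E = (57.0/z) · log₁₀([Na⁺]_out/[Na⁺]_in) with z = +1.
= (57.0/1) · log₁₀(110/27) = 57.00 · log₁₀(4.074)
= 57.00 · (0.6100) = 34.77 mV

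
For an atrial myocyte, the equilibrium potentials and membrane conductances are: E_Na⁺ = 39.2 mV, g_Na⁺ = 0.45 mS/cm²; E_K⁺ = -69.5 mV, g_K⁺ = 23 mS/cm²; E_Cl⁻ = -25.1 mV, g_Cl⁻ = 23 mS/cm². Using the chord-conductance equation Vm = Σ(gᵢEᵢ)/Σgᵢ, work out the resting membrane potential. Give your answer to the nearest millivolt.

Σ gᵢEᵢ = 0.45·(39.2) + 23·(-69.5) + 23·(-25.1) = -2158.16
Σ gᵢ = 0.45 + 23 + 23 = 46.45
Vm = -2158.16 / 46.45 = -46.46 mV

-46 mV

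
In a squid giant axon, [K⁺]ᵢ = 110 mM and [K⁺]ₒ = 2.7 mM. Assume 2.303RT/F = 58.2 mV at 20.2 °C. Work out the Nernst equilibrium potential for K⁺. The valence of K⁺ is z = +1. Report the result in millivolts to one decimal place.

E = (58.2/z) · log₁₀([K⁺]_out/[K⁺]_in) with z = +1.
= (58.2/1) · log₁₀(2.7/110) = 58.20 · log₁₀(0.02455)
= 58.20 · (-1.6100) = -93.70 mV

-93.7 mV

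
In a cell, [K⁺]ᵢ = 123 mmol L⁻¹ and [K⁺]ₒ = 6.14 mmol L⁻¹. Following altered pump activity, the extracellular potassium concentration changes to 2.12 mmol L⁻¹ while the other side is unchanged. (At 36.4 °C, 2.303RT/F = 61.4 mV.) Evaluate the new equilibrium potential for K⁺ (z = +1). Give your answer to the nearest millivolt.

After the shift: [K⁺]_out = 2.12, [K⁺]_in = 123 mmol L⁻¹.
E_new = (61.4/1)·log₁₀(2.12/123) = 61.40 · (-1.7636) = -108.28 mV

-108 mV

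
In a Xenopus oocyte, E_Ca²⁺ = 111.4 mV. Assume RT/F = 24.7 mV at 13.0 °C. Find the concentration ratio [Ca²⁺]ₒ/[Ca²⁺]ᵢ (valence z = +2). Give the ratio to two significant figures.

8300

ln([out]/[in]) = E·z/(24.7) = 111.4 × 2 / 24.7 = 9.0202
[out]/[in] = e^(9.0202) = 8269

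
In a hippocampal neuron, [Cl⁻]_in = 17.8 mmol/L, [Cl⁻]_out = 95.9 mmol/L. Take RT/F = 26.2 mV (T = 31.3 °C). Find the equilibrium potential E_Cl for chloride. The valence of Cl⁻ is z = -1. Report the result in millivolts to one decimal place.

E = (26.2/z) · ln([Cl⁻]_out/[Cl⁻]_in) with z = -1.
For an anion, dividing by z = -1 reverses the sign.
= (26.2/-1) · ln(95.9/17.8) = -26.20 · ln(5.388)
= -26.20 · (1.6841) = -44.12 mV

-44.1 mV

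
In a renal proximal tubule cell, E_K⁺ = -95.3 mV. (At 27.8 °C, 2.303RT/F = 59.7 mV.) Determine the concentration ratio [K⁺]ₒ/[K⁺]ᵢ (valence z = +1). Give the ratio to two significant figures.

0.025

log₁₀([out]/[in]) = E·z/(59.7) = -95.3 × 1 / 59.7 = -1.5963
[out]/[in] = 10^(-1.5963) = 0.02533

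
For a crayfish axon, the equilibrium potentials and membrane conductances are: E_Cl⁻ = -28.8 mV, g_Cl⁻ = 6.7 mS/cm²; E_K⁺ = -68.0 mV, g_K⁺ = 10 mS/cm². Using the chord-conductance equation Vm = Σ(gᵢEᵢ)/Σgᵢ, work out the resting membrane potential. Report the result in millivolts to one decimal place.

Σ gᵢEᵢ = 6.7·(-28.8) + 10·(-68.0) = -872.96
Σ gᵢ = 6.7 + 10 = 16.7
Vm = -872.96 / 16.7 = -52.27 mV

-52.3 mV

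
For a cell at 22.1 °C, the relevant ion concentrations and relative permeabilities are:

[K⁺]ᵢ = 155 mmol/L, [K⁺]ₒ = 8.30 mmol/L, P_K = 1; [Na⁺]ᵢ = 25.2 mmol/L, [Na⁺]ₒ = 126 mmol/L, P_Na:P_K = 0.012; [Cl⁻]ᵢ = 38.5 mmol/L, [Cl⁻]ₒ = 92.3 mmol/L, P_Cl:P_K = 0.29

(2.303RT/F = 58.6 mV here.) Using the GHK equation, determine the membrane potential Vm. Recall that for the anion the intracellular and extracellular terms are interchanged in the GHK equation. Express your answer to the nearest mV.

Vm = 58.6 · log₁₀[(Σ P·[cation]ₒ + Σ P·[anion]ᵢ) / (Σ P·[cation]ᵢ + Σ P·[anion]ₒ)]
Numerator = 1×8.30 + 0.012×126 + 0.29×38.5 = 20.98
Denominator = 1×155 + 0.012×25.2 + 0.29×92.3 = 182.1
Vm = 58.6 · log₁₀(0.11521) = 58.6 × (-0.9385) = -55.00 mV

-55 mV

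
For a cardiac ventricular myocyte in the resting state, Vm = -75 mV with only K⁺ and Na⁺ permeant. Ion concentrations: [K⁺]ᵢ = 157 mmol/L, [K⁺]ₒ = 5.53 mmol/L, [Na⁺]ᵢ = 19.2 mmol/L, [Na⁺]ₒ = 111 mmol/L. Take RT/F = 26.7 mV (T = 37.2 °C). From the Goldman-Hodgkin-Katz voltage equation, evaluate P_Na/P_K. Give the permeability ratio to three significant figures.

Let α = P_Na/P_K. GHK: Vm = 26.7·ln[(Kₒ + α·Naₒ)/(Kᵢ + α·Naᵢ)].
e^(Vm/26.7) = e^(-75.0/26.7) = 0.060266
So 0.060266·(Kᵢ + α·Naᵢ) = Kₒ + α·Naₒ → α = (0.060266·157.0 − 5.53) / (111.0 − 0.060266·19.2)
α = (9.462 − 5.53) / (111.0 − 1.157) = 3.932/109.8 = 0.03579

0.0358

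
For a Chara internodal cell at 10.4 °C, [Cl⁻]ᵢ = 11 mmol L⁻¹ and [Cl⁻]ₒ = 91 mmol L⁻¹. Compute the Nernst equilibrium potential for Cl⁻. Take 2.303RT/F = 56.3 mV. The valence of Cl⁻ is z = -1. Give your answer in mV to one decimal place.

-51.7 mV

E = (56.3/z) · log₁₀([Cl⁻]_out/[Cl⁻]_in) with z = -1.
For an anion, dividing by z = -1 reverses the sign.
= (56.3/-1) · log₁₀(91/11) = -56.30 · log₁₀(8.273)
= -56.30 · (0.9176) = -51.66 mV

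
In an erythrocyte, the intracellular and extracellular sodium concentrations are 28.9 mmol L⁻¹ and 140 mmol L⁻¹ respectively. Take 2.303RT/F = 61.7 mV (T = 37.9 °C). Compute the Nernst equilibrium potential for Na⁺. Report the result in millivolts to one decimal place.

E = (61.7/z) · log₁₀([Na⁺]_out/[Na⁺]_in) with z = +1.
= (61.7/1) · log₁₀(140/28.9) = 61.70 · log₁₀(4.844)
= 61.70 · (0.6852) = 42.28 mV

42.3 mV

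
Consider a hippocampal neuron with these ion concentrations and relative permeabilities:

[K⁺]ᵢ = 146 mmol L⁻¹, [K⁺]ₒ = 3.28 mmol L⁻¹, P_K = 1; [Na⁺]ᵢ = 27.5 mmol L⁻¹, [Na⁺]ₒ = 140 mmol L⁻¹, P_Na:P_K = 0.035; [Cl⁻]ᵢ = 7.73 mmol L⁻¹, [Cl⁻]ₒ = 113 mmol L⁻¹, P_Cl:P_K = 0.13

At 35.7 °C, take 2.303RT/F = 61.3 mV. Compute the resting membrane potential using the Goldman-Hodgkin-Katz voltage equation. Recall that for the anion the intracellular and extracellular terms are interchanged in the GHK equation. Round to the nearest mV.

Vm = 61.3 · log₁₀[(Σ P·[cation]ₒ + Σ P·[anion]ᵢ) / (Σ P·[cation]ᵢ + Σ P·[anion]ₒ)]
Numerator = 1×3.28 + 0.035×140 + 0.13×7.73 = 9.185
Denominator = 1×146 + 0.035×27.5 + 0.13×113 = 161.7
Vm = 61.3 · log₁₀(0.056819) = 61.3 × (-1.2455) = -76.35 mV

-76 mV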